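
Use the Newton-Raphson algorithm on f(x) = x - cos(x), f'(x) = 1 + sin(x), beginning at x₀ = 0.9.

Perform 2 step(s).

f(x) = x - cos(x)
f'(x) = 1 + sin(x)
x₀ = 0.9

Newton-Raphson formula: x_{n+1} = x_n - f(x_n)/f'(x_n)

Iteration 1:
  f(0.900000) = 0.278390
  f'(0.900000) = 1.783327
  x_1 = 0.900000 - 0.278390/1.783327 = 0.743893
Iteration 2:
  f(0.743893) = 0.008055
  f'(0.743893) = 1.677158
  x_2 = 0.743893 - 0.008055/1.677158 = 0.739090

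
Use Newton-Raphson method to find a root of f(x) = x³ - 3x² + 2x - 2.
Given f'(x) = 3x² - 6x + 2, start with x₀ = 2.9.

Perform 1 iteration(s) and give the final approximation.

f(x) = x³ - 3x² + 2x - 2
f'(x) = 3x² - 6x + 2
x₀ = 2.9

Newton-Raphson formula: x_{n+1} = x_n - f(x_n)/f'(x_n)

Iteration 1:
  f(2.900000) = 2.959000
  f'(2.900000) = 9.830000
  x_1 = 2.900000 - 2.959000/9.830000 = 2.598983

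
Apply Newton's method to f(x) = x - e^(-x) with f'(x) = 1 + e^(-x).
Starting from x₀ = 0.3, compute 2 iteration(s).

f(x) = x - e^(-x)
f'(x) = 1 + e^(-x)
x₀ = 0.3

Newton-Raphson formula: x_{n+1} = x_n - f(x_n)/f'(x_n)

Iteration 1:
  f(0.300000) = -0.440818
  f'(0.300000) = 1.740818
  x_1 = 0.300000 - (-0.440818)/1.740818 = 0.553225
Iteration 2:
  f(0.553225) = -0.021868
  f'(0.553225) = 1.575092
  x_2 = 0.553225 - (-0.021868)/1.575092 = 0.567108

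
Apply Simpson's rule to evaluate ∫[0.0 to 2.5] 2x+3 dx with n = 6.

f(x) = 2x+3
a = 0.0, b = 2.5, n = 6
h = (b - a)/n = 0.416667

Simpson's rule: (h/3)[f(x₀) + 4f(x₁) + 2f(x₂) + ... + f(xₙ)]

x_0 = 0.0000, f(x_0) = 3.000000, coefficient = 1
x_1 = 0.4167, f(x_1) = 3.833333, coefficient = 4
x_2 = 0.8333, f(x_2) = 4.666667, coefficient = 2
x_3 = 1.2500, f(x_3) = 5.500000, coefficient = 4
x_4 = 1.6667, f(x_4) = 6.333333, coefficient = 2
x_5 = 2.0833, f(x_5) = 7.166667, coefficient = 4
x_6 = 2.5000, f(x_6) = 8.000000, coefficient = 1

I ≈ (0.416667/3) × 99.000000 = 13.750000
Exact value: 13.750000
Error: 0.000000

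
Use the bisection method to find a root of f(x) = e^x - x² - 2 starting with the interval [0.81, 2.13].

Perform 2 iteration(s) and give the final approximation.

f(x) = e^x - x² - 2
Initial interval: [0.81, 2.13]

Iteration 1:
  c_1 = (0.810000 + 2.130000)/2 = 1.470000
  f(c_1) = f(1.470000) = 0.188335
  f(a) × f(c) < 0, new interval: [0.810000, 1.470000]
Iteration 2:
  c_2 = (0.810000 + 1.470000)/2 = 1.140000
  f(c_2) = f(1.140000) = -0.172832
  f(a) × f(c) ≥ 0, new interval: [1.140000, 1.470000]

After 2 iteration(s), the approximation is c_2 = 1.140000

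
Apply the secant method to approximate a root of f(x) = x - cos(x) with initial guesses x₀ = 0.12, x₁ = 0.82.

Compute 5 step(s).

f(x) = x - cos(x)
x₀ = 0.12, x₁ = 0.82

Secant formula: x_{n+1} = x_n - f(x_n)(x_n - x_{n-1})/(f(x_n) - f(x_{n-1}))

Iteration 1:
  f(0.120000) = -0.872809
  f(0.820000) = 0.137779
  x_2 = 0.820000 - 0.137779×(0.820000 - 0.120000)/(0.137779 - (-0.872809))
       = 0.724565
Iteration 2:
  f(0.820000) = 0.137779
  f(0.724565) = -0.024222
  x_3 = 0.724565 - (-0.024222)×(0.724565 - 0.820000)/(-0.024222 - 0.137779)
       = 0.738835
Iteration 3:
  f(0.724565) = -0.024222
  f(0.738835) = -0.000419
  x_4 = 0.738835 - (-0.000419)×(0.738835 - 0.724565)/(-0.000419 - (-0.024222))
       = 0.739086
Iteration 4:
  f(0.738835) = -0.000419
  f(0.739086) = 0.000001
  x_5 = 0.739086 - 0.000001×(0.739086 - 0.738835)/(0.000001 - (-0.000419))
       = 0.739085
Iteration 5:
  f(0.739086) = 0.000001
  f(0.739085) = 0.000000
  x_6 = 0.739085 - 0.000000×(0.739085 - 0.739086)/(0.000000 - 0.000001)
       = 0.739085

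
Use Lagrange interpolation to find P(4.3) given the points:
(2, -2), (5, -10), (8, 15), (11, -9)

Lagrange interpolation formula:
P(x) = Σ yᵢ × Lᵢ(x)
where Lᵢ(x) = Π_{j≠i} (x - xⱼ)/(xᵢ - xⱼ)

L_0(4.3) = (4.3 - 5)/(2 - 5) × (4.3 - 8)/(2 - 8) × (4.3 - 11)/(2 - 11) = 0.107117
L_1(4.3) = (4.3 - 2)/(5 - 2) × (4.3 - 8)/(5 - 8) × (4.3 - 11)/(5 - 11) = 1.055870
L_2(4.3) = (4.3 - 2)/(8 - 2) × (4.3 - 5)/(8 - 5) × (4.3 - 11)/(8 - 11) = -0.199759
L_3(4.3) = (4.3 - 2)/(11 - 2) × (4.3 - 5)/(11 - 5) × (4.3 - 8)/(11 - 8) = 0.036772

P(4.3) = (-2)×L_0(4.3) + (-10)×L_1(4.3) + 15×L_2(4.3) + (-9)×L_3(4.3)
P(4.3) = -14.100272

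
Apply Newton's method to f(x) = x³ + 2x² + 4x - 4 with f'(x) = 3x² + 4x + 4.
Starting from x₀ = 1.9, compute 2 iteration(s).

f(x) = x³ + 2x² + 4x - 4
f'(x) = 3x² + 4x + 4
x₀ = 1.9

Newton-Raphson formula: x_{n+1} = x_n - f(x_n)/f'(x_n)

Iteration 1:
  f(1.900000) = 17.679000
  f'(1.900000) = 22.430000
  x_1 = 1.900000 - 17.679000/22.430000 = 1.111815
Iteration 2:
  f(1.111815) = 4.293870
  f'(1.111815) = 12.155653
  x_2 = 1.111815 - 4.293870/12.155653 = 0.758574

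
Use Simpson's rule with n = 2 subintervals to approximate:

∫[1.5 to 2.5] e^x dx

f(x) = e^x
a = 1.5, b = 2.5, n = 2
h = (b - a)/n = 0.500000

Simpson's rule: (h/3)[f(x₀) + 4f(x₁) + 2f(x₂) + ... + f(xₙ)]

x_0 = 1.5000, f(x_0) = 4.481689, coefficient = 1
x_1 = 2.0000, f(x_1) = 7.389056, coefficient = 4
x_2 = 2.5000, f(x_2) = 12.182494, coefficient = 1

I ≈ (0.500000/3) × 46.220407 = 7.703401
Exact value: 7.700805
Error: 0.002596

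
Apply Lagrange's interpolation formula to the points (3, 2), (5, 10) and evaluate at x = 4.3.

Lagrange interpolation formula:
P(x) = Σ yᵢ × Lᵢ(x)
where Lᵢ(x) = Π_{j≠i} (x - xⱼ)/(xᵢ - xⱼ)

L_0(4.3) = (4.3 - 5)/(3 - 5) = 0.350000
L_1(4.3) = (4.3 - 3)/(5 - 3) = 0.650000

P(4.3) = 2×L_0(4.3) + 10×L_1(4.3)
P(4.3) = 7.200000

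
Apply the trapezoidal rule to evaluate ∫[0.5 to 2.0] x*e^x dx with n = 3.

f(x) = x*e^x
a = 0.5, b = 2.0, n = 3
h = (b - a)/n = 0.500000

Trapezoidal rule: (h/2)[f(x₀) + 2f(x₁) + 2f(x₂) + ... + f(xₙ)]

x_0 = 0.5000, f(x_0) = 0.824361, coefficient = 1
x_1 = 1.0000, f(x_1) = 2.718282, coefficient = 2
x_2 = 1.5000, f(x_2) = 6.722534, coefficient = 2
x_3 = 2.0000, f(x_3) = 14.778112, coefficient = 1

I ≈ (0.500000/2) × 34.484104 = 8.621026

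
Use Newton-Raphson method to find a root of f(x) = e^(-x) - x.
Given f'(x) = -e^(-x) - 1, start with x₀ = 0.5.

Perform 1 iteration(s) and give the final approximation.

f(x) = e^(-x) - x
f'(x) = -e^(-x) - 1
x₀ = 0.5

Newton-Raphson formula: x_{n+1} = x_n - f(x_n)/f'(x_n)

Iteration 1:
  f(0.500000) = 0.106531
  f'(0.500000) = -1.606531
  x_1 = 0.500000 - 0.106531/(-1.606531) = 0.566311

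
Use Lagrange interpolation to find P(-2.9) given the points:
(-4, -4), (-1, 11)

Lagrange interpolation formula:
P(x) = Σ yᵢ × Lᵢ(x)
where Lᵢ(x) = Π_{j≠i} (x - xⱼ)/(xᵢ - xⱼ)

L_0(-2.9) = (-2.9 - (-1))/(-4 - (-1)) = 0.633333
L_1(-2.9) = (-2.9 - (-4))/(-1 - (-4)) = 0.366667

P(-2.9) = (-4)×L_0(-2.9) + 11×L_1(-2.9)
P(-2.9) = 1.500000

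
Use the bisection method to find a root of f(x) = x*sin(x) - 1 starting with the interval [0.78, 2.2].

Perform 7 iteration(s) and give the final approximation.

f(x) = x*sin(x) - 1
Initial interval: [0.78, 2.2]

Iteration 1:
  c_1 = (0.780000 + 2.200000)/2 = 1.490000
  f(c_1) = f(1.490000) = 0.485139
  f(a) × f(c) < 0, new interval: [0.780000, 1.490000]
Iteration 2:
  c_2 = (0.780000 + 1.490000)/2 = 1.135000
  f(c_2) = f(1.135000) = 0.028916
  f(a) × f(c) < 0, new interval: [0.780000, 1.135000]
Iteration 3:
  c_3 = (0.780000 + 1.135000)/2 = 0.957500
  f(c_3) = f(0.957500) = -0.216999
  f(a) × f(c) ≥ 0, new interval: [0.957500, 1.135000]
Iteration 4:
  c_4 = (0.957500 + 1.135000)/2 = 1.046250
  f(c_4) = f(1.046250) = -0.094417
  f(a) × f(c) ≥ 0, new interval: [1.046250, 1.135000]
Iteration 5:
  c_5 = (1.046250 + 1.135000)/2 = 1.090625
  f(c_5) = f(1.090625) = -0.032707
  f(a) × f(c) ≥ 0, new interval: [1.090625, 1.135000]
Iteration 6:
  c_6 = (1.090625 + 1.135000)/2 = 1.112813
  f(c_6) = f(1.112813) = -0.001868
  f(a) × f(c) ≥ 0, new interval: [1.112813, 1.135000]
Iteration 7:
  c_7 = (1.112813 + 1.135000)/2 = 1.123906
  f(c_7) = f(1.123906) = 0.013534
  f(a) × f(c) < 0, new interval: [1.112813, 1.123906]

After 7 iteration(s), the approximation is c_7 = 1.123906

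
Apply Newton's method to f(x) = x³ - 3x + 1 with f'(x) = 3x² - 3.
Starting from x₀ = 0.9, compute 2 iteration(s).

f(x) = x³ - 3x + 1
f'(x) = 3x² - 3
x₀ = 0.9

Newton-Raphson formula: x_{n+1} = x_n - f(x_n)/f'(x_n)

Iteration 1:
  f(0.900000) = -0.971000
  f'(0.900000) = -0.570000
  x_1 = 0.900000 - (-0.971000)/(-0.570000) = -0.803509
Iteration 2:
  f(-0.803509) = 2.891760
  f'(-0.803509) = -1.063121
  x_2 = -0.803509 - 2.891760/(-1.063121) = 1.916558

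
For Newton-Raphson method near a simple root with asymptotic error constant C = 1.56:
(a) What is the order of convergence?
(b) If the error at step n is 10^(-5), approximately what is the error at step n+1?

(a) Newton-Raphson has quadratic (order 2) convergence near simple roots.
    This means |e_{n+1}| ≈ C|e_n|².

(b) With |e_n| = 10^(-5) and C = 1.56:
    |e_{n+1}| ≈ 1.56 × (10^(-5))² = 1.56 × 10^(-10)

(a) 2 (quadratic); (b) |e_{n+1}| ≈ 1.560e-10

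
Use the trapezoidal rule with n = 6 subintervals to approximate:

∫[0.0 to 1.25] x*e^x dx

f(x) = x*e^x
a = 0.0, b = 1.25, n = 6
h = (b - a)/n = 0.208333

Trapezoidal rule: (h/2)[f(x₀) + 2f(x₁) + 2f(x₂) + ... + f(xₙ)]

x_0 = 0.0000, f(x_0) = 0.000000, coefficient = 1
x_1 = 0.2083, f(x_1) = 0.256588, coefficient = 2
x_2 = 0.4167, f(x_2) = 0.632040, coefficient = 2
x_3 = 0.6250, f(x_3) = 1.167654, coefficient = 2
x_4 = 0.8333, f(x_4) = 1.917480, coefficient = 2
x_5 = 1.0417, f(x_5) = 2.952017, coefficient = 2
x_6 = 1.2500, f(x_6) = 4.362929, coefficient = 1

I ≈ (0.208333/2) × 18.214487 = 1.897342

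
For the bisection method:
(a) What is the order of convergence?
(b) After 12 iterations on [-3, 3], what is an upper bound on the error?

(a) Bisection has linear (order 1) convergence; the error is halved each step.

(b) Error bound = (b-a)/2^n = (3 - (-3))/2^{12}
    = 6/2^{12}

(a) 1 (linear); (b) error ≤ 1.46e-03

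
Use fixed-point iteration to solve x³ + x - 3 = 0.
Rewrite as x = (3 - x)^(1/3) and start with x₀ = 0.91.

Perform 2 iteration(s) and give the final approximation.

Equation: x³ + x - 3 = 0
Fixed-point form: x = (3 - x)^(1/3)
x₀ = 0.91

x_1 = g(0.910000) = 1.278543
x_2 = g(1.278543) = 1.198483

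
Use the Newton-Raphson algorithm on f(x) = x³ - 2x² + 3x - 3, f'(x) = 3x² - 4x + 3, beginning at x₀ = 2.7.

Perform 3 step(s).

f(x) = x³ - 2x² + 3x - 3
f'(x) = 3x² - 4x + 3
x₀ = 2.7

Newton-Raphson formula: x_{n+1} = x_n - f(x_n)/f'(x_n)

Iteration 1:
  f(2.700000) = 10.203000
  f'(2.700000) = 14.070000
  x_1 = 2.700000 - 10.203000/14.070000 = 1.974840
Iteration 2:
  f(1.974840) = 2.826397
  f'(1.974840) = 6.800620
  x_2 = 1.974840 - 2.826397/6.800620 = 1.559231
Iteration 3:
  f(1.559231) = 0.606096
  f'(1.559231) = 4.056682
  x_3 = 1.559231 - 0.606096/4.056682 = 1.409824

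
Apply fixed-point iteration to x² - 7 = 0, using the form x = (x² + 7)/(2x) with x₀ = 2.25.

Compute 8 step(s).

Equation: x² - 7 = 0
Fixed-point form: x = (x² + 7)/(2x)
x₀ = 2.25

x_1 = g(2.250000) = 2.680556
x_2 = g(2.680556) = 2.645977
x_3 = g(2.645977) = 2.645751
x_4 = g(2.645751) = 2.645751
x_5 = g(2.645751) = 2.645751
x_6 = g(2.645751) = 2.645751
x_7 = g(2.645751) = 2.645751
x_8 = g(2.645751) = 2.645751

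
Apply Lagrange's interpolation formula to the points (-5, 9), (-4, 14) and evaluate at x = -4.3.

Lagrange interpolation formula:
P(x) = Σ yᵢ × Lᵢ(x)
where Lᵢ(x) = Π_{j≠i} (x - xⱼ)/(xᵢ - xⱼ)

L_0(-4.3) = (-4.3 - (-4))/(-5 - (-4)) = 0.300000
L_1(-4.3) = (-4.3 - (-5))/(-4 - (-5)) = 0.700000

P(-4.3) = 9×L_0(-4.3) + 14×L_1(-4.3)
P(-4.3) = 12.500000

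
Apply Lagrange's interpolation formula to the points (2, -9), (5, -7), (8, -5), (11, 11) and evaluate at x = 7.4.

Lagrange interpolation formula:
P(x) = Σ yᵢ × Lᵢ(x)
where Lᵢ(x) = Π_{j≠i} (x - xⱼ)/(xᵢ - xⱼ)

L_0(7.4) = (7.4 - 5)/(2 - 5) × (7.4 - 8)/(2 - 8) × (7.4 - 11)/(2 - 11) = -0.032000
L_1(7.4) = (7.4 - 2)/(5 - 2) × (7.4 - 8)/(5 - 8) × (7.4 - 11)/(5 - 11) = 0.216000
L_2(7.4) = (7.4 - 2)/(8 - 2) × (7.4 - 5)/(8 - 5) × (7.4 - 11)/(8 - 11) = 0.864000
L_3(7.4) = (7.4 - 2)/(11 - 2) × (7.4 - 5)/(11 - 5) × (7.4 - 8)/(11 - 8) = -0.048000

P(7.4) = (-9)×L_0(7.4) + (-7)×L_1(7.4) + (-5)×L_2(7.4) + 11×L_3(7.4)
P(7.4) = -6.072000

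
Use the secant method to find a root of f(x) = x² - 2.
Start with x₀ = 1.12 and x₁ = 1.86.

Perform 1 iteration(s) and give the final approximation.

f(x) = x² - 2
x₀ = 1.12, x₁ = 1.86

Secant formula: x_{n+1} = x_n - f(x_n)(x_n - x_{n-1})/(f(x_n) - f(x_{n-1}))

Iteration 1:
  f(1.120000) = -0.745600
  f(1.860000) = 1.459600
  x_2 = 1.860000 - 1.459600×(1.860000 - 1.120000)/(1.459600 - (-0.745600))
       = 1.370201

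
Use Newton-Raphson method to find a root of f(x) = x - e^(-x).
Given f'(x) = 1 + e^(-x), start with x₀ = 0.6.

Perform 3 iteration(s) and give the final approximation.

f(x) = x - e^(-x)
f'(x) = 1 + e^(-x)
x₀ = 0.6

Newton-Raphson formula: x_{n+1} = x_n - f(x_n)/f'(x_n)

Iteration 1:
  f(0.600000) = 0.051188
  f'(0.600000) = 1.548812
  x_1 = 0.600000 - 0.051188/1.548812 = 0.566950
Iteration 2:
  f(0.566950) = -0.000303
  f'(0.566950) = 1.567253
  x_2 = 0.566950 - (-0.000303)/1.567253 = 0.567143
Iteration 3:
  f(0.567143) = 0.000000
  f'(0.567143) = 1.567143
  x_3 = 0.567143 - 0.000000/1.567143 = 0.567143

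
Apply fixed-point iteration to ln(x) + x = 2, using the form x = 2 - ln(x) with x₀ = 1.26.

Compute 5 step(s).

Equation: ln(x) + x = 2
Fixed-point form: x = 2 - ln(x)
x₀ = 1.26

x_1 = g(1.260000) = 1.768888
x_2 = g(1.768888) = 1.429649
x_3 = g(1.429649) = 1.642571
x_4 = g(1.642571) = 1.503737
x_5 = g(1.503737) = 1.592047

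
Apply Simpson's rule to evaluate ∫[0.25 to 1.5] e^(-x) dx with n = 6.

f(x) = e^(-x)
a = 0.25, b = 1.5, n = 6
h = (b - a)/n = 0.208333

Simpson's rule: (h/3)[f(x₀) + 4f(x₁) + 2f(x₂) + ... + f(xₙ)]

x_0 = 0.2500, f(x_0) = 0.778801, coefficient = 1
x_1 = 0.4583, f(x_1) = 0.632337, coefficient = 4
x_2 = 0.6667, f(x_2) = 0.513417, coefficient = 2
x_3 = 0.8750, f(x_3) = 0.416862, coefficient = 4
x_4 = 1.0833, f(x_4) = 0.338465, coefficient = 2
x_5 = 1.2917, f(x_5) = 0.274812, coefficient = 4
x_6 = 1.5000, f(x_6) = 0.223130, coefficient = 1

I ≈ (0.208333/3) × 8.001740 = 0.555676
Exact value: 0.555671
Error: 0.000006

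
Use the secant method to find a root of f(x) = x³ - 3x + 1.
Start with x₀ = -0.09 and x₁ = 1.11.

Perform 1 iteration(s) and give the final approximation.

f(x) = x³ - 3x + 1
x₀ = -0.09, x₁ = 1.11

Secant formula: x_{n+1} = x_n - f(x_n)(x_n - x_{n-1})/(f(x_n) - f(x_{n-1}))

Iteration 1:
  f(-0.090000) = 1.269271
  f(1.110000) = -0.962369
  x_2 = 1.110000 - (-0.962369)×(1.110000 - (-0.090000))/(-0.962369 - 1.269271)
       = 0.592514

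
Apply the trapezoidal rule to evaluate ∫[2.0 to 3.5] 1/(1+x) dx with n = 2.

f(x) = 1/(1+x)
a = 2.0, b = 3.5, n = 2
h = (b - a)/n = 0.750000

Trapezoidal rule: (h/2)[f(x₀) + 2f(x₁) + 2f(x₂) + ... + f(xₙ)]

x_0 = 2.0000, f(x_0) = 0.333333, coefficient = 1
x_1 = 2.7500, f(x_1) = 0.266667, coefficient = 2
x_2 = 3.5000, f(x_2) = 0.222222, coefficient = 1

I ≈ (0.750000/2) × 1.088889 = 0.408333
Exact value: 0.405465
Error: 0.002868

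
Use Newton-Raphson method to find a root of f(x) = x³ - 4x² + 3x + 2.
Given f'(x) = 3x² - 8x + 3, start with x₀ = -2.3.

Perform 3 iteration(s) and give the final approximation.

f(x) = x³ - 4x² + 3x + 2
f'(x) = 3x² - 8x + 3
x₀ = -2.3

Newton-Raphson formula: x_{n+1} = x_n - f(x_n)/f'(x_n)

Iteration 1:
  f(-2.300000) = -38.227000
  f'(-2.300000) = 37.270000
  x_1 = -2.300000 - (-38.227000)/37.270000 = -1.274323
Iteration 2:
  f(-1.274323) = -10.387929
  f'(-1.274323) = 18.066274
  x_2 = -1.274323 - (-10.387929)/18.066274 = -0.699332
Iteration 3:
  f(-0.699332) = -2.396280
  f'(-0.699332) = 10.061857
  x_3 = -0.699332 - (-2.396280)/10.061857 = -0.461178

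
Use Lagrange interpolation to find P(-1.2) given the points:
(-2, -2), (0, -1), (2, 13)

Lagrange interpolation formula:
P(x) = Σ yᵢ × Lᵢ(x)
where Lᵢ(x) = Π_{j≠i} (x - xⱼ)/(xᵢ - xⱼ)

L_0(-1.2) = (-1.2 - 0)/(-2 - 0) × (-1.2 - 2)/(-2 - 2) = 0.480000
L_1(-1.2) = (-1.2 - (-2))/(0 - (-2)) × (-1.2 - 2)/(0 - 2) = 0.640000
L_2(-1.2) = (-1.2 - (-2))/(2 - (-2)) × (-1.2 - 0)/(2 - 0) = -0.120000

P(-1.2) = (-2)×L_0(-1.2) + (-1)×L_1(-1.2) + 13×L_2(-1.2)
P(-1.2) = -3.160000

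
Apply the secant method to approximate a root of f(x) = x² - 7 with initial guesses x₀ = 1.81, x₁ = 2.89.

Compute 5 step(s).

f(x) = x² - 7
x₀ = 1.81, x₁ = 2.89

Secant formula: x_{n+1} = x_n - f(x_n)(x_n - x_{n-1})/(f(x_n) - f(x_{n-1}))

Iteration 1:
  f(1.810000) = -3.723900
  f(2.890000) = 1.352100
  x_2 = 2.890000 - 1.352100×(2.890000 - 1.810000)/(1.352100 - (-3.723900))
       = 2.602319
Iteration 2:
  f(2.890000) = 1.352100
  f(2.602319) = -0.227935
  x_3 = 2.602319 - (-0.227935)×(2.602319 - 2.890000)/(-0.227935 - 1.352100)
       = 2.643820
Iteration 3:
  f(2.602319) = -0.227935
  f(2.643820) = -0.010217
  x_4 = 2.643820 - (-0.010217)×(2.643820 - 2.602319)/(-0.010217 - (-0.227935))
       = 2.645767
Iteration 4:
  f(2.643820) = -0.010217
  f(2.645767) = 0.000085
  x_5 = 2.645767 - 0.000085×(2.645767 - 2.643820)/(0.000085 - (-0.010217))
       = 2.645751
Iteration 5:
  f(2.645767) = 0.000085
  f(2.645751) = 0.000000
  x_6 = 2.645751 - 0.000000×(2.645751 - 2.645767)/(0.000000 - 0.000085)
       = 2.645751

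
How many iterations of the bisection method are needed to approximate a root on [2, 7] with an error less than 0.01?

We need (b-a)/2^n ≤ 0.01
(7 - 2)/2^n ≤ 0.01
5/2^n ≤ 0.01
2^n ≥ 500
n ≥ log₂(500) = 8.97
n ≥ 9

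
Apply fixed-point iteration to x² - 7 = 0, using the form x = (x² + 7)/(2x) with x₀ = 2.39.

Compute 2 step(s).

Equation: x² - 7 = 0
Fixed-point form: x = (x² + 7)/(2x)
x₀ = 2.39

x_1 = g(2.390000) = 2.659435
x_2 = g(2.659435) = 2.645787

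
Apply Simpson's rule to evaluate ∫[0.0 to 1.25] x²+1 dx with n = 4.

f(x) = x²+1
a = 0.0, b = 1.25, n = 4
h = (b - a)/n = 0.312500

Simpson's rule: (h/3)[f(x₀) + 4f(x₁) + 2f(x₂) + ... + f(xₙ)]

x_0 = 0.0000, f(x_0) = 1.000000, coefficient = 1
x_1 = 0.3125, f(x_1) = 1.097656, coefficient = 4
x_2 = 0.6250, f(x_2) = 1.390625, coefficient = 2
x_3 = 0.9375, f(x_3) = 1.878906, coefficient = 4
x_4 = 1.2500, f(x_4) = 2.562500, coefficient = 1

I ≈ (0.312500/3) × 18.250000 = 1.901042
Exact value: 1.901042
Error: 0.000000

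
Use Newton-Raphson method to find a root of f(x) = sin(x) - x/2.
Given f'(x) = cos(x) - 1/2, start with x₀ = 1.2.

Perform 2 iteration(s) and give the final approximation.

f(x) = sin(x) - x/2
f'(x) = cos(x) - 1/2
x₀ = 1.2

Newton-Raphson formula: x_{n+1} = x_n - f(x_n)/f'(x_n)

Iteration 1:
  f(1.200000) = 0.332039
  f'(1.200000) = -0.137642
  x_1 = 1.200000 - 0.332039/(-0.137642) = 3.612334
Iteration 2:
  f(3.612334) = -2.259714
  f'(3.612334) = -1.391232
  x_2 = 3.612334 - (-2.259714)/(-1.391232) = 1.988080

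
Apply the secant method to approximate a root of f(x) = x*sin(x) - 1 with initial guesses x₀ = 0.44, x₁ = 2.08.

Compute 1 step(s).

f(x) = x*sin(x) - 1
x₀ = 0.44, x₁ = 2.08

Secant formula: x_{n+1} = x_n - f(x_n)(x_n - x_{n-1})/(f(x_n) - f(x_{n-1}))

Iteration 1:
  f(0.440000) = -0.812587
  f(2.080000) = 0.816117
  x_2 = 2.080000 - 0.816117×(2.080000 - 0.440000)/(0.816117 - (-0.812587))
       = 1.258223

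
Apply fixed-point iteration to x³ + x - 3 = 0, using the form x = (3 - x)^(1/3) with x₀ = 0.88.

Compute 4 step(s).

Equation: x³ + x - 3 = 0
Fixed-point form: x = (3 - x)^(1/3)
x₀ = 0.88

x_1 = g(0.880000) = 1.284632
x_2 = g(1.284632) = 1.197069
x_3 = g(1.197069) = 1.217100
x_4 = g(1.217100) = 1.212576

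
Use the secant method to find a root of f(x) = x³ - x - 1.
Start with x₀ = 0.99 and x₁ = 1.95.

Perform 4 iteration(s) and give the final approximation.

f(x) = x³ - x - 1
x₀ = 0.99, x₁ = 1.95

Secant formula: x_{n+1} = x_n - f(x_n)(x_n - x_{n-1})/(f(x_n) - f(x_{n-1}))

Iteration 1:
  f(0.990000) = -1.019701
  f(1.950000) = 4.464875
  x_2 = 1.950000 - 4.464875×(1.950000 - 0.990000)/(4.464875 - (-1.019701))
       = 1.168485
Iteration 2:
  f(1.950000) = 4.464875
  f(1.168485) = -0.573086
  x_3 = 1.168485 - (-0.573086)×(1.168485 - 1.950000)/(-0.573086 - 4.464875)
       = 1.257385
Iteration 3:
  f(1.168485) = -0.573086
  f(1.257385) = -0.269438
  x_4 = 1.257385 - (-0.269438)×(1.257385 - 1.168485)/(-0.269438 - (-0.573086))
       = 1.336269
Iteration 4:
  f(1.257385) = -0.269438
  f(1.336269) = 0.049794
  x_5 = 1.336269 - 0.049794×(1.336269 - 1.257385)/(0.049794 - (-0.269438))
       = 1.323965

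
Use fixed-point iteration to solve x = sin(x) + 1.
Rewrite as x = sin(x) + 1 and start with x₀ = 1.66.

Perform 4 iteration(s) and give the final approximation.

Equation: x = sin(x) + 1
Fixed-point form: x = sin(x) + 1
x₀ = 1.66

x_1 = g(1.660000) = 1.996024
x_2 = g(1.996024) = 1.910945
x_3 = g(1.910945) = 1.942705
x_4 = g(1.942705) = 1.931635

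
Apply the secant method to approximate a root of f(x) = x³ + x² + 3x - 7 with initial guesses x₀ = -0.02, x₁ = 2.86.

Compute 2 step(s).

f(x) = x³ + x² + 3x - 7
x₀ = -0.02, x₁ = 2.86

Secant formula: x_{n+1} = x_n - f(x_n)(x_n - x_{n-1})/(f(x_n) - f(x_{n-1}))

Iteration 1:
  f(-0.020000) = -7.059608
  f(2.860000) = 33.153256
  x_2 = 2.860000 - 33.153256×(2.860000 - (-0.020000))/(33.153256 - (-7.059608))
       = 0.485601
Iteration 2:
  f(2.860000) = 33.153256
  f(0.485601) = -5.192879
  x_3 = 0.485601 - (-5.192879)×(0.485601 - 2.860000)/(-5.192879 - 33.153256)
       = 0.807145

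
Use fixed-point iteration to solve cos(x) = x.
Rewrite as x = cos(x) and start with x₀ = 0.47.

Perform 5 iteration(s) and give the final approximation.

Equation: cos(x) = x
Fixed-point form: x = cos(x)
x₀ = 0.47

x_1 = g(0.470000) = 0.891568
x_2 = g(0.891568) = 0.628193
x_3 = g(0.628193) = 0.809091
x_4 = g(0.809091) = 0.690157
x_5 = g(0.690157) = 0.771146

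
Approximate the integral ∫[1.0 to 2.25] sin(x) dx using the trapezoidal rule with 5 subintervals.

f(x) = sin(x)
a = 1.0, b = 2.25, n = 5
h = (b - a)/n = 0.250000

Trapezoidal rule: (h/2)[f(x₀) + 2f(x₁) + 2f(x₂) + ... + f(xₙ)]

x_0 = 1.0000, f(x_0) = 0.841471, coefficient = 1
x_1 = 1.2500, f(x_1) = 0.948985, coefficient = 2
x_2 = 1.5000, f(x_2) = 0.997495, coefficient = 2
x_3 = 1.7500, f(x_3) = 0.983986, coefficient = 2
x_4 = 2.0000, f(x_4) = 0.909297, coefficient = 2
x_5 = 2.2500, f(x_5) = 0.778073, coefficient = 1

I ≈ (0.250000/2) × 9.299070 = 1.162384
Exact value: 1.168476
Error: 0.006092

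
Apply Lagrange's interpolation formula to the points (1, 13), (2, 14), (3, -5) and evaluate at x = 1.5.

Lagrange interpolation formula:
P(x) = Σ yᵢ × Lᵢ(x)
where Lᵢ(x) = Π_{j≠i} (x - xⱼ)/(xᵢ - xⱼ)

L_0(1.5) = (1.5 - 2)/(1 - 2) × (1.5 - 3)/(1 - 3) = 0.375000
L_1(1.5) = (1.5 - 1)/(2 - 1) × (1.5 - 3)/(2 - 3) = 0.750000
L_2(1.5) = (1.5 - 1)/(3 - 1) × (1.5 - 2)/(3 - 2) = -0.125000

P(1.5) = 13×L_0(1.5) + 14×L_1(1.5) + (-5)×L_2(1.5)
P(1.5) = 16.000000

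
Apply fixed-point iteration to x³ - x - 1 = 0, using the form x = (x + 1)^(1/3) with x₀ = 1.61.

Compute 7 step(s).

Equation: x³ - x - 1 = 0
Fixed-point form: x = (x + 1)^(1/3)
x₀ = 1.61

x_1 = g(1.610000) = 1.376830
x_2 = g(1.376830) = 1.334543
x_3 = g(1.334543) = 1.326582
x_4 = g(1.326582) = 1.325072
x_5 = g(1.325072) = 1.324785
x_6 = g(1.324785) = 1.324731
x_7 = g(1.324731) = 1.324720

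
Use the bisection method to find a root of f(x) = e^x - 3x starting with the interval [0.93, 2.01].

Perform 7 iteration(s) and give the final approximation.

f(x) = e^x - 3x
Initial interval: [0.93, 2.01]

Iteration 1:
  c_1 = (0.930000 + 2.010000)/2 = 1.470000
  f(c_1) = f(1.470000) = -0.060765
  f(a) × f(c) ≥ 0, new interval: [1.470000, 2.010000]
Iteration 2:
  c_2 = (1.470000 + 2.010000)/2 = 1.740000
  f(c_2) = f(1.740000) = 0.477343
  f(a) × f(c) < 0, new interval: [1.470000, 1.740000]
Iteration 3:
  c_3 = (1.470000 + 1.740000)/2 = 1.605000
  f(c_3) = f(1.605000) = 0.162860
  f(a) × f(c) < 0, new interval: [1.470000, 1.605000]
Iteration 4:
  c_4 = (1.470000 + 1.605000)/2 = 1.537500
  f(c_4) = f(1.537500) = 0.040443
  f(a) × f(c) < 0, new interval: [1.470000, 1.537500]
Iteration 5:
  c_5 = (1.470000 + 1.537500)/2 = 1.503750
  f(c_5) = f(1.503750) = -0.012723
  f(a) × f(c) ≥ 0, new interval: [1.503750, 1.537500]
Iteration 6:
  c_6 = (1.503750 + 1.537500)/2 = 1.520625
  f(c_6) = f(1.520625) = 0.013209
  f(a) × f(c) < 0, new interval: [1.503750, 1.520625]
Iteration 7:
  c_7 = (1.503750 + 1.520625)/2 = 1.512188
  f(c_7) = f(1.512188) = 0.000081
  f(a) × f(c) < 0, new interval: [1.503750, 1.512188]

After 7 iteration(s), the approximation is c_7 = 1.512188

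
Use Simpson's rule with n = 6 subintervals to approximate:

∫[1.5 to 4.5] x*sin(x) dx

f(x) = x*sin(x)
a = 1.5, b = 4.5, n = 6
h = (b - a)/n = 0.500000

Simpson's rule: (h/3)[f(x₀) + 4f(x₁) + 2f(x₂) + ... + f(xₙ)]

x_0 = 1.5000, f(x_0) = 1.496242, coefficient = 1
x_1 = 2.0000, f(x_1) = 1.818595, coefficient = 4
x_2 = 2.5000, f(x_2) = 1.496180, coefficient = 2
x_3 = 3.0000, f(x_3) = 0.423360, coefficient = 4
x_4 = 3.5000, f(x_4) = -1.227741, coefficient = 2
x_5 = 4.0000, f(x_5) = -3.027210, coefficient = 4
x_6 = 4.5000, f(x_6) = -4.398886, coefficient = 1

I ≈ (0.500000/3) × -5.506785 = -0.917798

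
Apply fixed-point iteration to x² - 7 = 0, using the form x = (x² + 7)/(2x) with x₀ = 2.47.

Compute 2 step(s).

Equation: x² - 7 = 0
Fixed-point form: x = (x² + 7)/(2x)
x₀ = 2.47

x_1 = g(2.470000) = 2.652004
x_2 = g(2.652004) = 2.645759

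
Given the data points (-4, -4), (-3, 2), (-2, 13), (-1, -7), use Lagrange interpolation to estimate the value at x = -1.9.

Lagrange interpolation formula:
P(x) = Σ yᵢ × Lᵢ(x)
where Lᵢ(x) = Π_{j≠i} (x - xⱼ)/(xᵢ - xⱼ)

L_0(-1.9) = (-1.9 - (-3))/(-4 - (-3)) × (-1.9 - (-2))/(-4 - (-2)) × (-1.9 - (-1))/(-4 - (-1)) = 0.016500
L_1(-1.9) = (-1.9 - (-4))/(-3 - (-4)) × (-1.9 - (-2))/(-3 - (-2)) × (-1.9 - (-1))/(-3 - (-1)) = -0.094500
L_2(-1.9) = (-1.9 - (-4))/(-2 - (-4)) × (-1.9 - (-3))/(-2 - (-3)) × (-1.9 - (-1))/(-2 - (-1)) = 1.039500
L_3(-1.9) = (-1.9 - (-4))/(-1 - (-4)) × (-1.9 - (-3))/(-1 - (-3)) × (-1.9 - (-2))/(-1 - (-2)) = 0.038500

P(-1.9) = (-4)×L_0(-1.9) + 2×L_1(-1.9) + 13×L_2(-1.9) + (-7)×L_3(-1.9)
P(-1.9) = 12.989000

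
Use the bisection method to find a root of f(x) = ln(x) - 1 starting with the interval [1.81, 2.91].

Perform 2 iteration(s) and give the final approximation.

f(x) = ln(x) - 1
Initial interval: [1.81, 2.91]

Iteration 1:
  c_1 = (1.810000 + 2.910000)/2 = 2.360000
  f(c_1) = f(2.360000) = -0.141338
  f(a) × f(c) ≥ 0, new interval: [2.360000, 2.910000]
Iteration 2:
  c_2 = (2.360000 + 2.910000)/2 = 2.635000
  f(c_2) = f(2.635000) = -0.031117
  f(a) × f(c) ≥ 0, new interval: [2.635000, 2.910000]

After 2 iteration(s), the approximation is c_2 = 2.635000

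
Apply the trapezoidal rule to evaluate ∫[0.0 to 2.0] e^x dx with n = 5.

f(x) = e^x
a = 0.0, b = 2.0, n = 5
h = (b - a)/n = 0.400000

Trapezoidal rule: (h/2)[f(x₀) + 2f(x₁) + 2f(x₂) + ... + f(xₙ)]

x_0 = 0.0000, f(x_0) = 1.000000, coefficient = 1
x_1 = 0.4000, f(x_1) = 1.491825, coefficient = 2
x_2 = 0.8000, f(x_2) = 2.225541, coefficient = 2
x_3 = 1.2000, f(x_3) = 3.320117, coefficient = 2
x_4 = 1.6000, f(x_4) = 4.953032, coefficient = 2
x_5 = 2.0000, f(x_5) = 7.389056, coefficient = 1

I ≈ (0.400000/2) × 32.370086 = 6.474017
Exact value: 6.389056
Error: 0.084961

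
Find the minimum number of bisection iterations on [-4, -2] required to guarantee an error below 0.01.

We need (b-a)/2^n ≤ 0.01
(-2 - (-4))/2^n ≤ 0.01
2/2^n ≤ 0.01
2^n ≥ 200
n ≥ log₂(200) = 7.64
n ≥ 8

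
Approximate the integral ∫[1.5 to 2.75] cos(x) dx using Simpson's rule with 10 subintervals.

f(x) = cos(x)
a = 1.5, b = 2.75, n = 10
h = (b - a)/n = 0.125000

Simpson's rule: (h/3)[f(x₀) + 4f(x₁) + 2f(x₂) + ... + f(xₙ)]

x_0 = 1.5000, f(x_0) = 0.070737, coefficient = 1
x_1 = 1.6250, f(x_1) = -0.054177, coefficient = 4
x_2 = 1.7500, f(x_2) = -0.178246, coefficient = 2
x_3 = 1.8750, f(x_3) = -0.299534, coefficient = 4
x_4 = 2.0000, f(x_4) = -0.416147, coefficient = 2
x_5 = 2.1250, f(x_5) = -0.526266, coefficient = 4
x_6 = 2.2500, f(x_6) = -0.628174, coefficient = 2
x_7 = 2.3750, f(x_7) = -0.720278, coefficient = 4
x_8 = 2.5000, f(x_8) = -0.801144, coefficient = 2
x_9 = 2.6250, f(x_9) = -0.869507, coefficient = 4
x_10 = 2.7500, f(x_10) = -0.924302, coefficient = 1

I ≈ (0.125000/3) × -14.780036 = -0.615835
Exact value: -0.615834
Error: 0.000001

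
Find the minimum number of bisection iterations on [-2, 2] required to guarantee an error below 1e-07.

We need (b-a)/2^n ≤ 1e-07
(2 - (-2))/2^n ≤ 1e-07
4/2^n ≤ 1e-07
2^n ≥ 40000000
n ≥ log₂(40000000) = 25.25
n ≥ 26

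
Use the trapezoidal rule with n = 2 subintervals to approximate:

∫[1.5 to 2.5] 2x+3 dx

f(x) = 2x+3
a = 1.5, b = 2.5, n = 2
h = (b - a)/n = 0.500000

Trapezoidal rule: (h/2)[f(x₀) + 2f(x₁) + 2f(x₂) + ... + f(xₙ)]

x_0 = 1.5000, f(x_0) = 6.000000, coefficient = 1
x_1 = 2.0000, f(x_1) = 7.000000, coefficient = 2
x_2 = 2.5000, f(x_2) = 8.000000, coefficient = 1

I ≈ (0.500000/2) × 28.000000 = 7.000000
Exact value: 7.000000
Error: 0.000000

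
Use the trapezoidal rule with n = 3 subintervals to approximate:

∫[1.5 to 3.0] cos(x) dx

f(x) = cos(x)
a = 1.5, b = 3.0, n = 3
h = (b - a)/n = 0.500000

Trapezoidal rule: (h/2)[f(x₀) + 2f(x₁) + 2f(x₂) + ... + f(xₙ)]

x_0 = 1.5000, f(x_0) = 0.070737, coefficient = 1
x_1 = 2.0000, f(x_1) = -0.416147, coefficient = 2
x_2 = 2.5000, f(x_2) = -0.801144, coefficient = 2
x_3 = 3.0000, f(x_3) = -0.989992, coefficient = 1

I ≈ (0.500000/2) × -3.353836 = -0.838459
Exact value: -0.856375
Error: 0.017916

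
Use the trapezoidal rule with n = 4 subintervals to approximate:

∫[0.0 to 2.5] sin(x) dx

f(x) = sin(x)
a = 0.0, b = 2.5, n = 4
h = (b - a)/n = 0.625000

Trapezoidal rule: (h/2)[f(x₀) + 2f(x₁) + 2f(x₂) + ... + f(xₙ)]

x_0 = 0.0000, f(x_0) = 0.000000, coefficient = 1
x_1 = 0.6250, f(x_1) = 0.585097, coefficient = 2
x_2 = 1.2500, f(x_2) = 0.948985, coefficient = 2
x_3 = 1.8750, f(x_3) = 0.954086, coefficient = 2
x_4 = 2.5000, f(x_4) = 0.598472, coefficient = 1

I ≈ (0.625000/2) × 5.574807 = 1.742127
Exact value: 1.801144
Error: 0.059016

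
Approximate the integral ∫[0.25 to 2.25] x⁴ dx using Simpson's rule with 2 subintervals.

f(x) = x⁴
a = 0.25, b = 2.25, n = 2
h = (b - a)/n = 1.000000

Simpson's rule: (h/3)[f(x₀) + 4f(x₁) + 2f(x₂) + ... + f(xₙ)]

x_0 = 0.2500, f(x_0) = 0.003906, coefficient = 1
x_1 = 1.2500, f(x_1) = 2.441406, coefficient = 4
x_2 = 2.2500, f(x_2) = 25.628906, coefficient = 1

I ≈ (1.000000/3) × 35.398438 = 11.799479
Exact value: 11.532812
Error: 0.266667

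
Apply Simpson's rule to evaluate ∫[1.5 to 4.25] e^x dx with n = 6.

f(x) = e^x
a = 1.5, b = 4.25, n = 6
h = (b - a)/n = 0.458333

Simpson's rule: (h/3)[f(x₀) + 4f(x₁) + 2f(x₂) + ... + f(xₙ)]

x_0 = 1.5000, f(x_0) = 4.481689, coefficient = 1
x_1 = 1.9583, f(x_1) = 7.087505, coefficient = 4
x_2 = 2.4167, f(x_2) = 11.208436, coefficient = 2
x_3 = 2.8750, f(x_3) = 17.725424, coefficient = 4
x_4 = 3.3333, f(x_4) = 28.031625, coefficient = 2
x_5 = 3.7917, f(x_5) = 44.330222, coefficient = 4
x_6 = 4.2500, f(x_6) = 70.105412, coefficient = 1

I ≈ (0.458333/3) × 429.639827 = 65.639418
Exact value: 65.623723
Error: 0.015695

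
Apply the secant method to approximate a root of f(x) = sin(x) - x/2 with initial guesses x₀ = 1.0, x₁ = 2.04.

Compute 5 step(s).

f(x) = sin(x) - x/2
x₀ = 1.0, x₁ = 2.04

Secant formula: x_{n+1} = x_n - f(x_n)(x_n - x_{n-1})/(f(x_n) - f(x_{n-1}))

Iteration 1:
  f(1.000000) = 0.341471
  f(2.040000) = -0.128071
  x_2 = 2.040000 - (-0.128071)×(2.040000 - 1.000000)/(-0.128071 - 0.341471)
       = 1.756332
Iteration 2:
  f(2.040000) = -0.128071
  f(1.756332) = 0.104672
  x_3 = 1.756332 - 0.104672×(1.756332 - 2.040000)/(0.104672 - (-0.128071))
       = 1.883906
Iteration 3:
  f(1.756332) = 0.104672
  f(1.883906) = 0.009427
  x_4 = 1.883906 - 0.009427×(1.883906 - 1.756332)/(0.009427 - 0.104672)
       = 1.896533
Iteration 4:
  f(1.883906) = 0.009427
  f(1.896533) = -0.000852
  x_5 = 1.896533 - (-0.000852)×(1.896533 - 1.883906)/(-0.000852 - 0.009427)
       = 1.895487
Iteration 5:
  f(1.896533) = -0.000852
  f(1.895487) = 0.000006
  x_6 = 1.895487 - 0.000006×(1.895487 - 1.896533)/(0.000006 - (-0.000852))
       = 1.895494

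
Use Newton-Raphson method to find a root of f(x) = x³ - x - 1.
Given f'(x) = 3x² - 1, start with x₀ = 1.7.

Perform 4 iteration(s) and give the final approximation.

f(x) = x³ - x - 1
f'(x) = 3x² - 1
x₀ = 1.7

Newton-Raphson formula: x_{n+1} = x_n - f(x_n)/f'(x_n)

Iteration 1:
  f(1.700000) = 2.213000
  f'(1.700000) = 7.670000
  x_1 = 1.700000 - 2.213000/7.670000 = 1.411473
Iteration 2:
  f(1.411473) = 0.400544
  f'(1.411473) = 4.976770
  x_2 = 1.411473 - 0.400544/4.976770 = 1.330991
Iteration 3:
  f(1.330991) = 0.026907
  f'(1.330991) = 4.314608
  x_3 = 1.330991 - 0.026907/4.314608 = 1.324754
Iteration 4:
  f(1.324754) = 0.000155
  f'(1.324754) = 4.264922
  x_4 = 1.324754 - 0.000155/4.264922 = 1.324718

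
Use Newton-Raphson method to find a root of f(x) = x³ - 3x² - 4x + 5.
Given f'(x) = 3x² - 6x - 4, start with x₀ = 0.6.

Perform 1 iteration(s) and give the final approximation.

f(x) = x³ - 3x² - 4x + 5
f'(x) = 3x² - 6x - 4
x₀ = 0.6

Newton-Raphson formula: x_{n+1} = x_n - f(x_n)/f'(x_n)

Iteration 1:
  f(0.600000) = 1.736000
  f'(0.600000) = -6.520000
  x_1 = 0.600000 - 1.736000/(-6.520000) = 0.866258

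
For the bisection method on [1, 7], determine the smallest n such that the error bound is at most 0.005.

We need (b-a)/2^n ≤ 0.005
(7 - 1)/2^n ≤ 0.005
6/2^n ≤ 0.005
2^n ≥ 1200
n ≥ log₂(1200) = 10.23
n ≥ 11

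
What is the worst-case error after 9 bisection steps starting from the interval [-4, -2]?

Bisection error bound: |error| ≤ (b-a)/2^n
|error| ≤ (-2 - (-4))/2^9 = 2/2^9
|error| ≤ 0.0039062500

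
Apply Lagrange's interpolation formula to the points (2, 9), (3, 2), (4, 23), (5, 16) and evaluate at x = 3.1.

Lagrange interpolation formula:
P(x) = Σ yᵢ × Lᵢ(x)
where Lᵢ(x) = Π_{j≠i} (x - xⱼ)/(xᵢ - xⱼ)

L_0(3.1) = (3.1 - 3)/(2 - 3) × (3.1 - 4)/(2 - 4) × (3.1 - 5)/(2 - 5) = -0.028500
L_1(3.1) = (3.1 - 2)/(3 - 2) × (3.1 - 4)/(3 - 4) × (3.1 - 5)/(3 - 5) = 0.940500
L_2(3.1) = (3.1 - 2)/(4 - 2) × (3.1 - 3)/(4 - 3) × (3.1 - 5)/(4 - 5) = 0.104500
L_3(3.1) = (3.1 - 2)/(5 - 2) × (3.1 - 3)/(5 - 3) × (3.1 - 4)/(5 - 4) = -0.016500

P(3.1) = 9×L_0(3.1) + 2×L_1(3.1) + 23×L_2(3.1) + 16×L_3(3.1)
P(3.1) = 3.764000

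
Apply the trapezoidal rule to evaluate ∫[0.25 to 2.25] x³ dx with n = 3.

f(x) = x³
a = 0.25, b = 2.25, n = 3
h = (b - a)/n = 0.666667

Trapezoidal rule: (h/2)[f(x₀) + 2f(x₁) + 2f(x₂) + ... + f(xₙ)]

x_0 = 0.2500, f(x_0) = 0.015625, coefficient = 1
x_1 = 0.9167, f(x_1) = 0.770255, coefficient = 2
x_2 = 1.5833, f(x_2) = 3.969329, coefficient = 2
x_3 = 2.2500, f(x_3) = 11.390625, coefficient = 1

I ≈ (0.666667/2) × 20.885417 = 6.961806
Exact value: 6.406250
Error: 0.555556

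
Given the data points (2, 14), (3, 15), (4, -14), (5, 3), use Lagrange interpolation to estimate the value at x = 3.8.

Lagrange interpolation formula:
P(x) = Σ yᵢ × Lᵢ(x)
where Lᵢ(x) = Π_{j≠i} (x - xⱼ)/(xᵢ - xⱼ)

L_0(3.8) = (3.8 - 3)/(2 - 3) × (3.8 - 4)/(2 - 4) × (3.8 - 5)/(2 - 5) = -0.032000
L_1(3.8) = (3.8 - 2)/(3 - 2) × (3.8 - 4)/(3 - 4) × (3.8 - 5)/(3 - 5) = 0.216000
L_2(3.8) = (3.8 - 2)/(4 - 2) × (3.8 - 3)/(4 - 3) × (3.8 - 5)/(4 - 5) = 0.864000
L_3(3.8) = (3.8 - 2)/(5 - 2) × (3.8 - 3)/(5 - 3) × (3.8 - 4)/(5 - 4) = -0.048000

P(3.8) = 14×L_0(3.8) + 15×L_1(3.8) + (-14)×L_2(3.8) + 3×L_3(3.8)
P(3.8) = -9.448000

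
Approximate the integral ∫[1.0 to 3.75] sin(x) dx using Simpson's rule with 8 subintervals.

f(x) = sin(x)
a = 1.0, b = 3.75, n = 8
h = (b - a)/n = 0.343750

Simpson's rule: (h/3)[f(x₀) + 4f(x₁) + 2f(x₂) + ... + f(xₙ)]

x_0 = 1.0000, f(x_0) = 0.841471, coefficient = 1
x_1 = 1.3438, f(x_1) = 0.974336, coefficient = 4
x_2 = 1.6875, f(x_2) = 0.993198, coefficient = 2
x_3 = 2.0312, f(x_3) = 0.895851, coefficient = 4
x_4 = 2.3750, f(x_4) = 0.693685, coefficient = 2
x_5 = 2.7188, f(x_5) = 0.410354, coefficient = 4
x_6 = 3.0625, f(x_6) = 0.079010, coefficient = 2
x_7 = 3.4062, f(x_7) = -0.261579, coefficient = 4
x_8 = 3.7500, f(x_8) = -0.571561, coefficient = 1

I ≈ (0.343750/3) × 11.877545 = 1.360969
Exact value: 1.360862
Error: 0.000107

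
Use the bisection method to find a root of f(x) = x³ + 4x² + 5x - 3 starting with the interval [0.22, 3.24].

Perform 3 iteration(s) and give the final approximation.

f(x) = x³ + 4x² + 5x - 3
Initial interval: [0.22, 3.24]

Iteration 1:
  c_1 = (0.220000 + 3.240000)/2 = 1.730000
  f(c_1) = f(1.730000) = 22.799317
  f(a) × f(c) < 0, new interval: [0.220000, 1.730000]
Iteration 2:
  c_2 = (0.220000 + 1.730000)/2 = 0.975000
  f(c_2) = f(0.975000) = 6.604359
  f(a) × f(c) < 0, new interval: [0.220000, 0.975000]
Iteration 3:
  c_3 = (0.220000 + 0.975000)/2 = 0.597500
  f(c_3) = f(0.597500) = 1.628836
  f(a) × f(c) < 0, new interval: [0.220000, 0.597500]

After 3 iteration(s), the approximation is c_3 = 0.597500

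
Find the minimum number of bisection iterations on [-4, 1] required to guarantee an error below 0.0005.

We need (b-a)/2^n ≤ 0.0005
(1 - (-4))/2^n ≤ 0.0005
5/2^n ≤ 0.0005
2^n ≥ 10000
n ≥ log₂(10000) = 13.29
n ≥ 14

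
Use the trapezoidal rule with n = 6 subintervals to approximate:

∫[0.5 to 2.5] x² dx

f(x) = x²
a = 0.5, b = 2.5, n = 6
h = (b - a)/n = 0.333333

Trapezoidal rule: (h/2)[f(x₀) + 2f(x₁) + 2f(x₂) + ... + f(xₙ)]

x_0 = 0.5000, f(x_0) = 0.250000, coefficient = 1
x_1 = 0.8333, f(x_1) = 0.694444, coefficient = 2
x_2 = 1.1667, f(x_2) = 1.361111, coefficient = 2
x_3 = 1.5000, f(x_3) = 2.250000, coefficient = 2
x_4 = 1.8333, f(x_4) = 3.361111, coefficient = 2
x_5 = 2.1667, f(x_5) = 4.694444, coefficient = 2
x_6 = 2.5000, f(x_6) = 6.250000, coefficient = 1

I ≈ (0.333333/2) × 31.222222 = 5.203704
Exact value: 5.166667
Error: 0.037037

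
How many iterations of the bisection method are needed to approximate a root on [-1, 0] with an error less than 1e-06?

We need (b-a)/2^n ≤ 1e-06
(0 - (-1))/2^n ≤ 1e-06
1/2^n ≤ 1e-06
2^n ≥ 1000000
n ≥ log₂(1000000) = 19.93
n ≥ 20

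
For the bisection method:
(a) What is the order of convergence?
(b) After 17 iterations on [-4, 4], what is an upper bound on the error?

(a) Bisection has linear (order 1) convergence; the error is halved each step.

(b) Error bound = (b-a)/2^n = (4 - (-4))/2^{17}
    = 8/2^{17}

(a) 1 (linear); (b) error ≤ 6.10e-05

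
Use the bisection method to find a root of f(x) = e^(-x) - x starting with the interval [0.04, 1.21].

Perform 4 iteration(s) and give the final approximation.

f(x) = e^(-x) - x
Initial interval: [0.04, 1.21]

Iteration 1:
  c_1 = (0.040000 + 1.210000)/2 = 0.625000
  f(c_1) = f(0.625000) = -0.089739
  f(a) × f(c) < 0, new interval: [0.040000, 0.625000]
Iteration 2:
  c_2 = (0.040000 + 0.625000)/2 = 0.332500
  f(c_2) = f(0.332500) = 0.384629
  f(a) × f(c) ≥ 0, new interval: [0.332500, 0.625000]
Iteration 3:
  c_3 = (0.332500 + 0.625000)/2 = 0.478750
  f(c_3) = f(0.478750) = 0.140807
  f(a) × f(c) ≥ 0, new interval: [0.478750, 0.625000]
Iteration 4:
  c_4 = (0.478750 + 0.625000)/2 = 0.551875
  f(c_4) = f(0.551875) = 0.023994
  f(a) × f(c) ≥ 0, new interval: [0.551875, 0.625000]

After 4 iteration(s), the approximation is c_4 = 0.551875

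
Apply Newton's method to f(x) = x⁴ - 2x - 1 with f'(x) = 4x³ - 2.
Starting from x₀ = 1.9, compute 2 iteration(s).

f(x) = x⁴ - 2x - 1
f'(x) = 4x³ - 2
x₀ = 1.9

Newton-Raphson formula: x_{n+1} = x_n - f(x_n)/f'(x_n)

Iteration 1:
  f(1.900000) = 8.232100
  f'(1.900000) = 25.436000
  x_1 = 1.900000 - 8.232100/25.436000 = 1.576360
Iteration 2:
  f(1.576360) = 2.022066
  f'(1.576360) = 13.668465
  x_2 = 1.576360 - 2.022066/13.668465 = 1.428424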